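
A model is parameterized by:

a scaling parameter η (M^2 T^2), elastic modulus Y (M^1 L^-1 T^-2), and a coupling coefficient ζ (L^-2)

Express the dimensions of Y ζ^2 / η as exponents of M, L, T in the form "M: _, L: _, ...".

M: -1, L: -5, T: -4

Collect each base-dimension exponent across the product:
  M: −(2) + (1) + 2·(0) = -1
  L: −(0) + (-1) + 2·(-2) = -5
  T: −(2) + (-2) + 2·(0) = -4
So the dimensions are [M⁻¹ L⁻⁵ T⁻⁴].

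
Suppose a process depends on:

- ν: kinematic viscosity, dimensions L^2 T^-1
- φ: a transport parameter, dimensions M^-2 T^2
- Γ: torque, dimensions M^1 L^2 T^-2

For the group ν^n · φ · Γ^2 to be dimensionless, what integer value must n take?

-2

Balance the L exponent: (2)·n from ν, plus (0) + 2·(2) = 4 from the rest, must sum to zero.
2n + 4 = 0, so n = -2.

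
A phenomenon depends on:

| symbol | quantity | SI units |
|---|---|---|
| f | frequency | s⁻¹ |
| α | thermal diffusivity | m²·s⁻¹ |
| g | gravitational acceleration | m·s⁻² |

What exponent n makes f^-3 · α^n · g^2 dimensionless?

Balance the L exponent: (2)·n from α, plus −3·(0) + 2·(1) = 2 from the rest, must sum to zero.
2n + 2 = 0, so n = -1.

-1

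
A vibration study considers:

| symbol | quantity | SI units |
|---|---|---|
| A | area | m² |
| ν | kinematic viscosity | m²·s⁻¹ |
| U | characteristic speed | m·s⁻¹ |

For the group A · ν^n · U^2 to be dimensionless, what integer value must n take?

Balance the L exponent: (2)·n from ν, plus (2) + 2·(1) = 4 from the rest, must sum to zero.
2n + 4 = 0, so n = -2.

-2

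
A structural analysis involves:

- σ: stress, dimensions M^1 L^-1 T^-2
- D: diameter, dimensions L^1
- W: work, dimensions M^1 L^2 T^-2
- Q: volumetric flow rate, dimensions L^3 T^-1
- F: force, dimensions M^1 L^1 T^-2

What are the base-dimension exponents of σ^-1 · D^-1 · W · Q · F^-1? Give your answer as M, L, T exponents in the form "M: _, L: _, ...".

M: -1, L: 4, T: 1

Collect each base-dimension exponent across the product:
  M: −(1) − (0) + (1) + (0) − (1) = -1
  L: −(-1) − (1) + (2) + (3) − (1) = 4
  T: −(-2) − (0) + (-2) + (-1) − (-2) = 1
So the dimensions are [M⁻¹ L⁴ T].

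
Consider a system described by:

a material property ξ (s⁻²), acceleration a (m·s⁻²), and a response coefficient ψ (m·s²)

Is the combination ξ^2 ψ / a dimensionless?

Sum the exponent of each base dimension across the product:
  L: 2·[ξ]_L − [a]_L + [ψ]_L = 2·(0) − (1) + (1) = 0
  T: 2·[ξ]_T − [a]_T + [ψ]_T = 2·(-2) − (-2) + (2) = 0
All base exponents vanish — dimensionless.

yes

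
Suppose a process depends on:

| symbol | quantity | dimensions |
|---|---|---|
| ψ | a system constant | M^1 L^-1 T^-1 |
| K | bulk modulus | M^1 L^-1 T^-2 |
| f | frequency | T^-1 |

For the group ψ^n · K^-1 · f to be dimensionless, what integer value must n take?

Balance the M exponent: (1)·n from ψ, plus −(1) + (0) = -1 from the rest, must sum to zero.
n − 1 = 0, so n = 1.

1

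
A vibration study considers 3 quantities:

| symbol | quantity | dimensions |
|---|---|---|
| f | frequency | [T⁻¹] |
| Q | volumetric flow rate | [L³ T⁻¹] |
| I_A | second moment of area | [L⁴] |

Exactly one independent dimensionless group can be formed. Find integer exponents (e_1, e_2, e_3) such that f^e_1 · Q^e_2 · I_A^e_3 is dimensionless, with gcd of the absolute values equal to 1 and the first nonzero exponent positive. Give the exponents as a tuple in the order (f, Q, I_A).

L: e_1·(0) + e_2·(3) + e_3·(4) = 0
T: e_1·(-1) + e_2·(-1) + e_3·(0) = 0
Solving this homogeneous linear system for the smallest-integer solution (first nonzero entry positive) gives (4, -4, 3).

(4, -4, 3)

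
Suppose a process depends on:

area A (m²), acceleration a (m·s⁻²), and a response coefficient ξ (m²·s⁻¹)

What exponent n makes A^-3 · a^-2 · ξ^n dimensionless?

Balance the L exponent: (2)·n from ξ, plus −3·(2) − 2·(1) = -8 from the rest, must sum to zero.
2n − 8 = 0, so n = 4.

4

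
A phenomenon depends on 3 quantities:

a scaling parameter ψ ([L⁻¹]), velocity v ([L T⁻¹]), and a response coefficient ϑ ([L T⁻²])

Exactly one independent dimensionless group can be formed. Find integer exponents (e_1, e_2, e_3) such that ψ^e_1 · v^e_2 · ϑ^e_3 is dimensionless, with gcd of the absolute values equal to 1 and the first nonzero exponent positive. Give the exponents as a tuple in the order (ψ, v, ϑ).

(1, 2, -1)

L: e_1·(-1) + e_2·(1) + e_3·(1) = 0
T: e_1·(0) + e_2·(-1) + e_3·(-2) = 0
Solving this homogeneous linear system for the smallest-integer solution (first nonzero entry positive) gives (1, 2, -1).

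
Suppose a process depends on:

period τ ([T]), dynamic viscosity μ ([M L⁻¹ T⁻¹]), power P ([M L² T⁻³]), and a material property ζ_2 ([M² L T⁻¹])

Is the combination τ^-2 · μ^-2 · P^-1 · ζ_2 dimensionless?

no

Sum the exponent of each base dimension across the product:
  M: −2·[τ]_M − 2·[μ]_M − [P]_M + [ζ_2]_M = −2·(0) − 2·(1) − (1) + (2) = -1
  L: −2·[τ]_L − 2·[μ]_L − [P]_L + [ζ_2]_L = −2·(0) − 2·(-1) − (2) + (1) = 1
  T: −2·[τ]_T − 2·[μ]_T − [P]_T + [ζ_2]_T = −2·(1) − 2·(-1) − (-3) + (-1) = 2
Net dimensions [M⁻¹ L T²] ≠ [1] — not dimensionless.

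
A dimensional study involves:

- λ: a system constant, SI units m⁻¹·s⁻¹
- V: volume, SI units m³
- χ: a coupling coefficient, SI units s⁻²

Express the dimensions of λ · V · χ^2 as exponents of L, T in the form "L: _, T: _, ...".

L: 2, T: -5

Collect each base-dimension exponent across the product:
  L: (-1) + (3) + 2·(0) = 2
  T: (-1) + (0) + 2·(-2) = -5
So the dimensions are [L² T⁻⁵].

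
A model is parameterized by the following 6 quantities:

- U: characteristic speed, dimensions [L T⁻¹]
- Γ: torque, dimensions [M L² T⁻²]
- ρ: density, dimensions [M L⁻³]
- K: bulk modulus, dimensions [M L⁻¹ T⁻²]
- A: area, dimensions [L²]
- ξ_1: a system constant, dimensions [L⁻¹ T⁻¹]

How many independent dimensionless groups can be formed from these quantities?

3

There are 6 variables and 3 base dimensions (M, L, T).
The dimension matrix has rank 3.
Independent dimensionless groups: 6 − 3 = 3.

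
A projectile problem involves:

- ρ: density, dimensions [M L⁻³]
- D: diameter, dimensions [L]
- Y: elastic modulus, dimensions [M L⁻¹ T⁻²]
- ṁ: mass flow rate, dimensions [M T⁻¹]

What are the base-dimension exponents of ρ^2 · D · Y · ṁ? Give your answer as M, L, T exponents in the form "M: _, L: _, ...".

M: 4, L: -6, T: -3

Collect each base-dimension exponent across the product:
  M: 2·(1) + (0) + (1) + (1) = 4
  L: 2·(-3) + (1) + (-1) + (0) = -6
  T: 2·(0) + (0) + (-2) + (-1) = -3
So the dimensions are [M⁴ L⁻⁶ T⁻³].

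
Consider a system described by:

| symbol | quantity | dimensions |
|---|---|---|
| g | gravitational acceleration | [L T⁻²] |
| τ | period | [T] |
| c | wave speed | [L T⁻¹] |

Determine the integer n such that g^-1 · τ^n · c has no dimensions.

-1

Balance the T exponent: (1)·n from τ, plus −(-2) + (-1) = 1 from the rest, must sum to zero.
n + 1 = 0, so n = -1.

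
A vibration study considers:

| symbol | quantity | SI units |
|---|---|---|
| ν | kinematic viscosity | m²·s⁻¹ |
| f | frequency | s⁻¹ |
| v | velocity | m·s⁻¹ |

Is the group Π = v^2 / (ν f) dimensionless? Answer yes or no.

Sum the exponent of each base dimension across the product:
  L: −[ν]_L − [f]_L + 2·[v]_L = −(2) − (0) + 2·(1) = 0
  T: −[ν]_T − [f]_T + 2·[v]_T = −(-1) − (-1) + 2·(-1) = 0
All base exponents vanish — dimensionless.

yes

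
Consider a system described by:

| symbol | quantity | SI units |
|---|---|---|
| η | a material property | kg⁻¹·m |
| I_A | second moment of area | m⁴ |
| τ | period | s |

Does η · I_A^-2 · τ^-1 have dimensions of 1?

no

Sum the exponent of each base dimension across the product:
  M: [η]_M − 2·[I_A]_M − [τ]_M = (-1) − 2·(0) − (0) = -1
  L: [η]_L − 2·[I_A]_L − [τ]_L = (1) − 2·(4) − (0) = -7
  T: [η]_T − 2·[I_A]_T − [τ]_T = (0) − 2·(0) − (1) = -1
Net dimensions [M⁻¹ L⁻⁷ T⁻¹] ≠ [1] — not dimensionless.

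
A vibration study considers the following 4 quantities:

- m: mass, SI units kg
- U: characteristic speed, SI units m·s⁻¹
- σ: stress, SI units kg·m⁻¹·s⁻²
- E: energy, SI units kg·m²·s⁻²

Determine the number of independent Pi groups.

1

There are 4 variables and 3 base dimensions (M, L, T).
The dimension matrix has rank 3.
Independent dimensionless groups: 4 − 3 = 1.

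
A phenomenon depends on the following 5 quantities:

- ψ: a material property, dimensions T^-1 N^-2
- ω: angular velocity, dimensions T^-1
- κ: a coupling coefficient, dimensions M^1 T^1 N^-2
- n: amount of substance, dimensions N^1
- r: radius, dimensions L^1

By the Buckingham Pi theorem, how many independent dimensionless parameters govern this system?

There are 5 variables and 4 base dimensions (M, L, T, N).
The dimension matrix has rank 4.
Independent dimensionless groups: 5 − 4 = 1.

1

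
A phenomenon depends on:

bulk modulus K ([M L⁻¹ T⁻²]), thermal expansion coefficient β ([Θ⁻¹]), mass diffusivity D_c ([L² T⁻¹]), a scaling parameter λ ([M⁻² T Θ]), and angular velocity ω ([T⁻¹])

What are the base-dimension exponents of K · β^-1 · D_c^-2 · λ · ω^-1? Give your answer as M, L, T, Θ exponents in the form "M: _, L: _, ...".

Collect each base-dimension exponent across the product:
  M: (1) − (0) − 2·(0) + (-2) − (0) = -1
  L: (-1) − (0) − 2·(2) + (0) − (0) = -5
  T: (-2) − (0) − 2·(-1) + (1) − (-1) = 2
  Θ: (0) − (-1) − 2·(0) + (1) − (0) = 2
So the dimensions are [M⁻¹ L⁻⁵ T² Θ²].

M: -1, L: -5, T: 2, Θ: 2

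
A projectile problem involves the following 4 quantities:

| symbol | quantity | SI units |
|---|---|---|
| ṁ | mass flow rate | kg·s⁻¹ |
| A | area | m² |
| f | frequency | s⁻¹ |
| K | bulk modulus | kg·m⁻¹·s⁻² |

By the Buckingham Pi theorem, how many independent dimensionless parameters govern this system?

1

There are 4 variables and 3 base dimensions (M, L, T).
The dimension matrix has rank 3.
Independent dimensionless groups: 4 − 3 = 1.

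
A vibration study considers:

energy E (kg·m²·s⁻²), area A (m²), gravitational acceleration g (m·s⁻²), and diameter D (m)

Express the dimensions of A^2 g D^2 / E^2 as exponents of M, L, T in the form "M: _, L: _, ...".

Collect each base-dimension exponent across the product:
  M: −2·(1) + 2·(0) + (0) + 2·(0) = -2
  L: −2·(2) + 2·(2) + (1) + 2·(1) = 3
  T: −2·(-2) + 2·(0) + (-2) + 2·(0) = 2
So the dimensions are [M⁻² L³ T²].

M: -2, L: 3, T: 2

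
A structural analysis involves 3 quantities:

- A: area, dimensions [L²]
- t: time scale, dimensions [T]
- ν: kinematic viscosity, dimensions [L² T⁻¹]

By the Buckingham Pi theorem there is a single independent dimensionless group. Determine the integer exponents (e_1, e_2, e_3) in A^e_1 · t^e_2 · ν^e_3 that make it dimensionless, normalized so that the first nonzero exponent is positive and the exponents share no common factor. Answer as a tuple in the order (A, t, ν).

(1, -1, -1)

L: e_1·(2) + e_2·(0) + e_3·(2) = 0
T: e_1·(0) + e_2·(1) + e_3·(-1) = 0
Solving this homogeneous linear system for the smallest-integer solution (first nonzero entry positive) gives (1, -1, -1).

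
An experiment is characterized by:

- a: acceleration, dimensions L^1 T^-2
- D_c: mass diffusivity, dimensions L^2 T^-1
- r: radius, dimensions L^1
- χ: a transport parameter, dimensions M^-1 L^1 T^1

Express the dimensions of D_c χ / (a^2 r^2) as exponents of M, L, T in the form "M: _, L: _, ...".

M: -1, L: -1, T: 4

Collect each base-dimension exponent across the product:
  M: −2·(0) + (0) − 2·(0) + (-1) = -1
  L: −2·(1) + (2) − 2·(1) + (1) = -1
  T: −2·(-2) + (-1) − 2·(0) + (1) = 4
So the dimensions are [M⁻¹ L⁻¹ T⁴].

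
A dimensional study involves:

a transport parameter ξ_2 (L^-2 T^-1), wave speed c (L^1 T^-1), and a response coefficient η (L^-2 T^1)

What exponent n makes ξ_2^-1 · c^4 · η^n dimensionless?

3

Balance the L exponent: (-2)·n from η, plus −(-2) + 4·(1) = 6 from the rest, must sum to zero.
-2n + 6 = 0, so n = 3.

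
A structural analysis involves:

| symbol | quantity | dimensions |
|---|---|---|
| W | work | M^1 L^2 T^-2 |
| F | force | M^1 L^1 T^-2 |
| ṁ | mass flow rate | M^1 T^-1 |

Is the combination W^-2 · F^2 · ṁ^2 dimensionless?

Sum the exponent of each base dimension across the product:
  M: −2·[W]_M + 2·[F]_M + 2·[ṁ]_M = −2·(1) + 2·(1) + 2·(1) = 2
  L: −2·[W]_L + 2·[F]_L + 2·[ṁ]_L = −2·(2) + 2·(1) + 2·(0) = -2
  T: −2·[W]_T + 2·[F]_T + 2·[ṁ]_T = −2·(-2) + 2·(-2) + 2·(-1) = -2
Net dimensions [M² L⁻² T⁻²] ≠ [1] — not dimensionless.

no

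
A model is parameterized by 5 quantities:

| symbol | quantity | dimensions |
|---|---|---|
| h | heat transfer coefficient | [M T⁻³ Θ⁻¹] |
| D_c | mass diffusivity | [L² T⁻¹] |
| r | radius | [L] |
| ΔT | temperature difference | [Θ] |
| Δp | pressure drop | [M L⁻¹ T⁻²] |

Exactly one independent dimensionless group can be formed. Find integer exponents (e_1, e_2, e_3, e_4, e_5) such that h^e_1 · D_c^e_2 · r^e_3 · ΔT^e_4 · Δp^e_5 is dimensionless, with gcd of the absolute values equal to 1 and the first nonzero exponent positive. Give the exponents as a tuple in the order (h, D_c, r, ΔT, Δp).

M: e_1·(1) + e_2·(0) + e_3·(0) + e_4·(0) + e_5·(1) = 0
L: e_1·(0) + e_2·(2) + e_3·(1) + e_4·(0) + e_5·(-1) = 0
T: e_1·(-3) + e_2·(-1) + e_3·(0) + e_4·(0) + e_5·(-2) = 0
Θ: e_1·(-1) + e_2·(0) + e_3·(0) + e_4·(1) + e_5·(0) = 0
Solving this homogeneous linear system for the smallest-integer solution (first nonzero entry positive) gives (1, -1, 1, 1, -1).

(1, -1, 1, 1, -1)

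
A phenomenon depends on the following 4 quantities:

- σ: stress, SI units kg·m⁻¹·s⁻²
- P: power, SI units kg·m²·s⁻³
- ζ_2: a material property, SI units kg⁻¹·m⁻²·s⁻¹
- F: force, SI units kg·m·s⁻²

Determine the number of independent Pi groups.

1

There are 4 variables and 3 base dimensions (M, L, T).
The dimension matrix has rank 3.
Independent dimensionless groups: 4 − 3 = 1.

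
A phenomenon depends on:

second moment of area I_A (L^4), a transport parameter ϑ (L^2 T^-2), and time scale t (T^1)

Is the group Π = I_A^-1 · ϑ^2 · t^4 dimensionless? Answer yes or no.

yes

Sum the exponent of each base dimension across the product:
  L: −[I_A]_L + 2·[ϑ]_L + 4·[t]_L = −(4) + 2·(2) + 4·(0) = 0
  T: −[I_A]_T + 2·[ϑ]_T + 4·[t]_T = −(0) + 2·(-2) + 4·(1) = 0
All base exponents vanish — dimensionless.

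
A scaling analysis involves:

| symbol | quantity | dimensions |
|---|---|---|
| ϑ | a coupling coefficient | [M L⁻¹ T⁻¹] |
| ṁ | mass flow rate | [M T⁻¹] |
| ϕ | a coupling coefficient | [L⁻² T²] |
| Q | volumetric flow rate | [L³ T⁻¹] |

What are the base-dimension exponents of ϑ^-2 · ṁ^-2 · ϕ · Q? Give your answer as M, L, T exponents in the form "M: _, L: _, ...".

Collect each base-dimension exponent across the product:
  M: −2·(1) − 2·(1) + (0) + (0) = -4
  L: −2·(-1) − 2·(0) + (-2) + (3) = 3
  T: −2·(-1) − 2·(-1) + (2) + (-1) = 5
So the dimensions are [M⁻⁴ L³ T⁵].

M: -4, L: 3, T: 5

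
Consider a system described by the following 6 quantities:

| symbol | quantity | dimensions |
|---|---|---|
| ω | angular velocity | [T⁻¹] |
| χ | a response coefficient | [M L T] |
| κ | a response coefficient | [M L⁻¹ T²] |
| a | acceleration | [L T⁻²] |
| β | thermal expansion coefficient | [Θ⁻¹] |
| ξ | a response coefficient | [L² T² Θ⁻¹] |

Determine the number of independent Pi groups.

There are 6 variables and 4 base dimensions (M, L, T, Θ).
The dimension matrix has rank 4.
Independent dimensionless groups: 6 − 4 = 2.

2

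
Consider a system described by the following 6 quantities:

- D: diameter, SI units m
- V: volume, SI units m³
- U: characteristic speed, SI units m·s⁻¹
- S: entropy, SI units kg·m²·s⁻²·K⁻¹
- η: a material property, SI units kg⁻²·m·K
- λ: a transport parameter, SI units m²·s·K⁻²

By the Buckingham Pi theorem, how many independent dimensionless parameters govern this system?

There are 6 variables and 4 base dimensions (M, L, T, Θ).
The dimension matrix has rank 4.
Independent dimensionless groups: 6 − 4 = 2.

2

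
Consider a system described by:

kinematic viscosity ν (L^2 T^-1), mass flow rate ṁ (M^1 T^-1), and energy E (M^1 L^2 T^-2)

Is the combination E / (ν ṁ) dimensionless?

yes

Sum the exponent of each base dimension across the product:
  M: −[ν]_M − [ṁ]_M + [E]_M = −(0) − (1) + (1) = 0
  L: −[ν]_L − [ṁ]_L + [E]_L = −(2) − (0) + (2) = 0
  T: −[ν]_T − [ṁ]_T + [E]_T = −(-1) − (-1) + (-2) = 0
  Θ: −[ν]_Θ − [ṁ]_Θ + [E]_Θ = −(0) − (0) + (0) = 0
All base exponents vanish — dimensionless.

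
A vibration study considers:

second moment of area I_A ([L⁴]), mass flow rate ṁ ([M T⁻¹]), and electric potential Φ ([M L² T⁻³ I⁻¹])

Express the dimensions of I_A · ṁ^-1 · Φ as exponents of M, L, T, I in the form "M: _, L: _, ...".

M: 0, L: 6, T: -2, I: -1

Collect each base-dimension exponent across the product:
  M: (0) − (1) + (1) = 0
  L: (4) − (0) + (2) = 6
  T: (0) − (-1) + (-3) = -2
  I: (0) − (0) + (-1) = -1
So the dimensions are [L⁶ T⁻² I⁻¹].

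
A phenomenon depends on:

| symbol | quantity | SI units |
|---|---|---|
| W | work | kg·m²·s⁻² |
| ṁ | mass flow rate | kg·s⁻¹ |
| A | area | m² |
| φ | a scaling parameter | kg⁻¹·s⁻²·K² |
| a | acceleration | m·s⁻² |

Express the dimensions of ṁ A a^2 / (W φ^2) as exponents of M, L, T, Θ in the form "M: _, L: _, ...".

Collect each base-dimension exponent across the product:
  M: −(1) + (1) + (0) − 2·(-1) + 2·(0) = 2
  L: −(2) + (0) + (2) − 2·(0) + 2·(1) = 2
  T: −(-2) + (-1) + (0) − 2·(-2) + 2·(-2) = 1
  Θ: −(0) + (0) + (0) − 2·(2) + 2·(0) = -4
So the dimensions are [M² L² T Θ⁻⁴].

M: 2, L: 2, T: 1, Θ: -4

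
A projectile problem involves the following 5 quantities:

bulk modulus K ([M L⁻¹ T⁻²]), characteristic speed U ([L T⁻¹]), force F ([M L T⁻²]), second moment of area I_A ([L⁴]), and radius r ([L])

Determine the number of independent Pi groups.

There are 5 variables and 3 base dimensions (M, L, T).
The dimension matrix has rank 3.
Independent dimensionless groups: 5 − 3 = 2.

2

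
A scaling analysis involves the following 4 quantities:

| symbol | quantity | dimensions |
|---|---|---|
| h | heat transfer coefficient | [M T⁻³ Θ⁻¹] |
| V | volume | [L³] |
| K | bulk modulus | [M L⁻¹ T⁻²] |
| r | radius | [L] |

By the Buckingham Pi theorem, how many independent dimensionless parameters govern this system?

There are 4 variables and 4 base dimensions (M, L, T, Θ).
The dimension matrix has rank 3 (less than 4: the dimension vectors are linearly dependent).
Independent dimensionless groups: 4 − 3 = 1.

1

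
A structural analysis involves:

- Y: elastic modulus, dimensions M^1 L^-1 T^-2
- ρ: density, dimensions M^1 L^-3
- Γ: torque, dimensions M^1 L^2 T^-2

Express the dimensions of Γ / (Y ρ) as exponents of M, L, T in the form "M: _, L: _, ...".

M: -1, L: 6, T: 0

Collect each base-dimension exponent across the product:
  M: −(1) − (1) + (1) = -1
  L: −(-1) − (-3) + (2) = 6
  T: −(-2) − (0) + (-2) = 0
So the dimensions are [M⁻¹ L⁶].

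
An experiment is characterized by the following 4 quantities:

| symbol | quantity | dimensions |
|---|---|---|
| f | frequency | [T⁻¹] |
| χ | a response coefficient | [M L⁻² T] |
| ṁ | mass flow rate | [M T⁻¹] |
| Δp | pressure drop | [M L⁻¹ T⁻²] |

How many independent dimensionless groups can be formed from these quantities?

There are 4 variables and 3 base dimensions (M, L, T).
The dimension matrix has rank 3.
Independent dimensionless groups: 4 − 3 = 1.

1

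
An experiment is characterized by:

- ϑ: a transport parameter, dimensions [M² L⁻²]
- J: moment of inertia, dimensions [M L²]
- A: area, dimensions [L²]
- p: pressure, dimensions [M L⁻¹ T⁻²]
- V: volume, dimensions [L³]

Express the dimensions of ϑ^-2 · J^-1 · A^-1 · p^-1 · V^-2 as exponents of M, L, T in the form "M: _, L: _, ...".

Collect each base-dimension exponent across the product:
  M: −2·(2) − (1) − (0) − (1) − 2·(0) = -6
  L: −2·(-2) − (2) − (2) − (-1) − 2·(3) = -5
  T: −2·(0) − (0) − (0) − (-2) − 2·(0) = 2
So the dimensions are [M⁻⁶ L⁻⁵ T²].

M: -6, L: -5, T: 2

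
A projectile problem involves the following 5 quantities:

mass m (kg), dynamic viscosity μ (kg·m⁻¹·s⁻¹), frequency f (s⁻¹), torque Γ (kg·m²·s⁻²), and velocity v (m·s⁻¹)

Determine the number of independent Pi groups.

There are 5 variables and 3 base dimensions (M, L, T).
The dimension matrix has rank 3.
Independent dimensionless groups: 5 − 3 = 2.

2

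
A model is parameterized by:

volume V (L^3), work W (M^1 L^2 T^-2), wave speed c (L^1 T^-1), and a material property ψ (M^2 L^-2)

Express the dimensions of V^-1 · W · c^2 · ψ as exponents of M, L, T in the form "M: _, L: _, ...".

Collect each base-dimension exponent across the product:
  M: −(0) + (1) + 2·(0) + (2) = 3
  L: −(3) + (2) + 2·(1) + (-2) = -1
  T: −(0) + (-2) + 2·(-1) + (0) = -4
So the dimensions are [M³ L⁻¹ T⁻⁴].

M: 3, L: -1, T: -4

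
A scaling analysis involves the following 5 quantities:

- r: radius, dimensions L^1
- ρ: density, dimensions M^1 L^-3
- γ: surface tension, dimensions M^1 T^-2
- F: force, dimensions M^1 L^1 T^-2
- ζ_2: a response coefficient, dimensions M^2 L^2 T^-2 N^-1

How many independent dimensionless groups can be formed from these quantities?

1

There are 5 variables and 4 base dimensions (M, L, T, N).
The dimension matrix has rank 4.
Independent dimensionless groups: 5 − 4 = 1.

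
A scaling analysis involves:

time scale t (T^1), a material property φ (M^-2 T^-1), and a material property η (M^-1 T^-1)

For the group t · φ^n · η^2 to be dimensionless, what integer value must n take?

Balance the M exponent: (-2)·n from φ, plus (0) + 2·(-1) = -2 from the rest, must sum to zero.
-2n − 2 = 0, so n = -1.

-1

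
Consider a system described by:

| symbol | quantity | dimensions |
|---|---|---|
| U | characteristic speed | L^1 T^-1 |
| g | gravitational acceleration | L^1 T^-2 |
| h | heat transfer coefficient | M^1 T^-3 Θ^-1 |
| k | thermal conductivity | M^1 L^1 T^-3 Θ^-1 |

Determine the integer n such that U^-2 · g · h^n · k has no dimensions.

Balance the M exponent: (1)·n from h, plus −2·(0) + (0) + (1) = 1 from the rest, must sum to zero.
n + 1 = 0, so n = -1.

-1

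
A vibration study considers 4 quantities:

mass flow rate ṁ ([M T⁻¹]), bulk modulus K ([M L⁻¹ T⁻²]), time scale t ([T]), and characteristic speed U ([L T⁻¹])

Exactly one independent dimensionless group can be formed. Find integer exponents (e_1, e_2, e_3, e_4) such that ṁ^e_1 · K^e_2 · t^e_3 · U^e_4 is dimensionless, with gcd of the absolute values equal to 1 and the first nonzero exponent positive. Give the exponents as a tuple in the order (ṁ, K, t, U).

M: e_1·(1) + e_2·(1) + e_3·(0) + e_4·(0) = 0
L: e_1·(0) + e_2·(-1) + e_3·(0) + e_4·(1) = 0
T: e_1·(-1) + e_2·(-2) + e_3·(1) + e_4·(-1) = 0
Solving this homogeneous linear system for the smallest-integer solution (first nonzero entry positive) gives (1, -1, -2, -1).

(1, -1, -2, -1)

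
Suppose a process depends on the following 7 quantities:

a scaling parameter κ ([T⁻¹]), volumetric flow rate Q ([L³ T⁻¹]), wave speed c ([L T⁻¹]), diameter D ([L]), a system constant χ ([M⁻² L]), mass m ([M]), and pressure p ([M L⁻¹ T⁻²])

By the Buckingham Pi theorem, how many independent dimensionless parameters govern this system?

4

There are 7 variables and 3 base dimensions (M, L, T).
The dimension matrix has rank 3.
Independent dimensionless groups: 7 − 3 = 4.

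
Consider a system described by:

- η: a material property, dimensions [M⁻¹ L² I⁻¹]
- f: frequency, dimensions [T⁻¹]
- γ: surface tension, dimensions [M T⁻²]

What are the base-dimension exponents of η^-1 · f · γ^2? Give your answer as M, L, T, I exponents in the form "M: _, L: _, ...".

Collect each base-dimension exponent across the product:
  M: −(-1) + (0) + 2·(1) = 3
  L: −(2) + (0) + 2·(0) = -2
  T: −(0) + (-1) + 2·(-2) = -5
  I: −(-1) + (0) + 2·(0) = 1
So the dimensions are [M³ L⁻² T⁻⁵ I].

M: 3, L: -2, T: -5, I: 1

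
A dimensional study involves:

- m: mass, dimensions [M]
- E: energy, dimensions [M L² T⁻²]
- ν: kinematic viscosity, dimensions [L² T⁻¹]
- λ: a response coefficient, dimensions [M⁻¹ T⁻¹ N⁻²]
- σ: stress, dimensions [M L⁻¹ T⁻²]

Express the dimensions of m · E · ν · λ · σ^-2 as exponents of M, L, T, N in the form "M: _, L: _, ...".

M: -1, L: 6, T: 0, N: -2

Collect each base-dimension exponent across the product:
  M: (1) + (1) + (0) + (-1) − 2·(1) = -1
  L: (0) + (2) + (2) + (0) − 2·(-1) = 6
  T: (0) + (-2) + (-1) + (-1) − 2·(-2) = 0
  N: (0) + (0) + (0) + (-2) − 2·(0) = -2
So the dimensions are [M⁻¹ L⁶ N⁻²].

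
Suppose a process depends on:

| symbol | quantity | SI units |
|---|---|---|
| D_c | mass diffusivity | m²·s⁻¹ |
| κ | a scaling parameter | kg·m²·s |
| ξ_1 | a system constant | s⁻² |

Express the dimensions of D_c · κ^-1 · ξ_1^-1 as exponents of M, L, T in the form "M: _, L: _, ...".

M: -1, L: 0, T: 0

Collect each base-dimension exponent across the product:
  M: (0) − (1) − (0) = -1
  L: (2) − (2) − (0) = 0
  T: (-1) − (1) − (-2) = 0
So the dimensions are [M⁻¹].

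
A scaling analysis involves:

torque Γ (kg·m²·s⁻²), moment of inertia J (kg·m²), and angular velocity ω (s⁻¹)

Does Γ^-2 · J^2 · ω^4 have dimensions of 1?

yes

Sum the exponent of each base dimension across the product:
  M: −2·[Γ]_M + 2·[J]_M + 4·[ω]_M = −2·(1) + 2·(1) + 4·(0) = 0
  L: −2·[Γ]_L + 2·[J]_L + 4·[ω]_L = −2·(2) + 2·(2) + 4·(0) = 0
  T: −2·[Γ]_T + 2·[J]_T + 4·[ω]_T = −2·(-2) + 2·(0) + 4·(-1) = 0
  Θ: −2·[Γ]_Θ + 2·[J]_Θ + 4·[ω]_Θ = −2·(0) + 2·(0) + 4·(0) = 0
  N: −2·[Γ]_N + 2·[J]_N + 4·[ω]_N = −2·(0) + 2·(0) + 4·(0) = 0
All base exponents vanish — dimensionless.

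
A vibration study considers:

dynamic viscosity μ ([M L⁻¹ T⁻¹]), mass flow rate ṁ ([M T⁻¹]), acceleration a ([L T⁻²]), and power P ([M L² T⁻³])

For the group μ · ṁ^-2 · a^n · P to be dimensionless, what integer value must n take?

-1

Balance the L exponent: (1)·n from a, plus (-1) − 2·(0) + (2) = 1 from the rest, must sum to zero.
n + 1 = 0, so n = -1.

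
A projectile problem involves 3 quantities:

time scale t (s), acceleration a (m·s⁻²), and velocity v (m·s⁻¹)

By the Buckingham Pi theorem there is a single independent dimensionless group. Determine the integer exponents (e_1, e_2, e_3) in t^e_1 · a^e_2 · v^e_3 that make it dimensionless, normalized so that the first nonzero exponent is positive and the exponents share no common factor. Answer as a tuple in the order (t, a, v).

(1, 1, -1)

L: e_1·(0) + e_2·(1) + e_3·(1) = 0
T: e_1·(1) + e_2·(-2) + e_3·(-1) = 0
Solving this homogeneous linear system for the smallest-integer solution (first nonzero entry positive) gives (1, 1, -1).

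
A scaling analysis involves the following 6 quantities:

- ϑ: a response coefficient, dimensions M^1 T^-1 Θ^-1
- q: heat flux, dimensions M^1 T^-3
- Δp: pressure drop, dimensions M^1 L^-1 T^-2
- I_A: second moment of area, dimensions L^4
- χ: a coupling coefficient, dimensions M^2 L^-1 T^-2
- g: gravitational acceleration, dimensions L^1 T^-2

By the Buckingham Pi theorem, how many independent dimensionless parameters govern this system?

2

There are 6 variables and 4 base dimensions (M, L, T, Θ).
The dimension matrix has rank 4.
Independent dimensionless groups: 6 − 4 = 2.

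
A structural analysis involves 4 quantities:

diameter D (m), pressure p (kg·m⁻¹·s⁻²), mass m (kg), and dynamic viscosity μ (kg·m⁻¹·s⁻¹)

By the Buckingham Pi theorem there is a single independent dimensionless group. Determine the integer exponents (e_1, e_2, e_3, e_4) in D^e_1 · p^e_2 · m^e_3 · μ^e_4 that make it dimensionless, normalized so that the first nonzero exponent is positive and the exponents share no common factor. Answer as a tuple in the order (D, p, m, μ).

(1, -1, -1, 2)

M: e_1·(0) + e_2·(1) + e_3·(1) + e_4·(1) = 0
L: e_1·(1) + e_2·(-1) + e_3·(0) + e_4·(-1) = 0
T: e_1·(0) + e_2·(-2) + e_3·(0) + e_4·(-1) = 0
Solving this homogeneous linear system for the smallest-integer solution (first nonzero entry positive) gives (1, -1, -1, 2).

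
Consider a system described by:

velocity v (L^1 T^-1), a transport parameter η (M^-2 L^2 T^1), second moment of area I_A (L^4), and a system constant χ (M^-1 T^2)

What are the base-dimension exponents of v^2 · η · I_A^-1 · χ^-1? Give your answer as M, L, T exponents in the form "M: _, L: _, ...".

M: -1, L: 0, T: -3

Collect each base-dimension exponent across the product:
  M: 2·(0) + (-2) − (0) − (-1) = -1
  L: 2·(1) + (2) − (4) − (0) = 0
  T: 2·(-1) + (1) − (0) − (2) = -3
So the dimensions are [M⁻¹ T⁻³].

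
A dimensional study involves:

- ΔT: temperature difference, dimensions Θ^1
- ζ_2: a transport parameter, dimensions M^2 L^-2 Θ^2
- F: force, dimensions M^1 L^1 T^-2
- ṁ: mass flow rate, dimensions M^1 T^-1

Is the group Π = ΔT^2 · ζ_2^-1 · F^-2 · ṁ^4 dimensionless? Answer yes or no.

Sum the exponent of each base dimension across the product:
  M: 2·[ΔT]_M − [ζ_2]_M − 2·[F]_M + 4·[ṁ]_M = 2·(0) − (2) − 2·(1) + 4·(1) = 0
  L: 2·[ΔT]_L − [ζ_2]_L − 2·[F]_L + 4·[ṁ]_L = 2·(0) − (-2) − 2·(1) + 4·(0) = 0
  T: 2·[ΔT]_T − [ζ_2]_T − 2·[F]_T + 4·[ṁ]_T = 2·(0) − (0) − 2·(-2) + 4·(-1) = 0
  Θ: 2·[ΔT]_Θ − [ζ_2]_Θ − 2·[F]_Θ + 4·[ṁ]_Θ = 2·(1) − (2) − 2·(0) + 4·(0) = 0
All base exponents vanish — dimensionless.

yes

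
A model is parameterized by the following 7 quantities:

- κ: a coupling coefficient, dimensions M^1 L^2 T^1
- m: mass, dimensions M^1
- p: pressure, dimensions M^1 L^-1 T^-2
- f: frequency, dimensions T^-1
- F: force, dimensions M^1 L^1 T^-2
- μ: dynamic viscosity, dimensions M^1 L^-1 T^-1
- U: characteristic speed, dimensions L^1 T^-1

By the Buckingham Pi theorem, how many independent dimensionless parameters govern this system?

There are 7 variables and 3 base dimensions (M, L, T).
The dimension matrix has rank 3.
Independent dimensionless groups: 7 − 3 = 4.

4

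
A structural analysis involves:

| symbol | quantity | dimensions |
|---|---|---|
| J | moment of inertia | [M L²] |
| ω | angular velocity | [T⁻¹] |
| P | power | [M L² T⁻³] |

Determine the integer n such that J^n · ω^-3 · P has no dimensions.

Balance the M exponent: (1)·n from J, plus −3·(0) + (1) = 1 from the rest, must sum to zero.
n + 1 = 0, so n = -1.

-1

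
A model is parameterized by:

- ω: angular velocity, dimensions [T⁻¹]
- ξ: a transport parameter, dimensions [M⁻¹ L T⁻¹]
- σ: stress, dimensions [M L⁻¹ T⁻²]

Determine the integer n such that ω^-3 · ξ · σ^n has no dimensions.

Balance the M exponent: (1)·n from σ, plus −3·(0) + (-1) = -1 from the rest, must sum to zero.
n − 1 = 0, so n = 1.

1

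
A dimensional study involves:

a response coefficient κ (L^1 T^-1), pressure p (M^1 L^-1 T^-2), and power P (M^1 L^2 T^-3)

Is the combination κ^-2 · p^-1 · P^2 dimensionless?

Sum the exponent of each base dimension across the product:
  M: −2·[κ]_M − [p]_M + 2·[P]_M = −2·(0) − (1) + 2·(1) = 1
  L: −2·[κ]_L − [p]_L + 2·[P]_L = −2·(1) − (-1) + 2·(2) = 3
  T: −2·[κ]_T − [p]_T + 2·[P]_T = −2·(-1) − (-2) + 2·(-3) = -2
Net dimensions [M L³ T⁻²] ≠ [1] — not dimensionless.

no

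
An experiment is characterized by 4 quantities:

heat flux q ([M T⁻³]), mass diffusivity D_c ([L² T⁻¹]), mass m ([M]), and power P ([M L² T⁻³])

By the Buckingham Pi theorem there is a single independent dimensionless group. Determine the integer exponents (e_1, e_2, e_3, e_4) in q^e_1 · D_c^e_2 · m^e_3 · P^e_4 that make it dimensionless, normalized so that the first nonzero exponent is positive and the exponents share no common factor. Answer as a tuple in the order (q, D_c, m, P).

M: e_1·(1) + e_2·(0) + e_3·(1) + e_4·(1) = 0
L: e_1·(0) + e_2·(2) + e_3·(0) + e_4·(2) = 0
T: e_1·(-3) + e_2·(-1) + e_3·(0) + e_4·(-3) = 0
Solving this homogeneous linear system for the smallest-integer solution (first nonzero entry positive) gives (2, 3, 1, -3).

(2, 3, 1, -3)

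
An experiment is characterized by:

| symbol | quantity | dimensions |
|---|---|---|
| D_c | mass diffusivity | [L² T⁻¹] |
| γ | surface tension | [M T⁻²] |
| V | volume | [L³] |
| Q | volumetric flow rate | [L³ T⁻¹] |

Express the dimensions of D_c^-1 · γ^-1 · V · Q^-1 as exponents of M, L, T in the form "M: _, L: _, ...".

M: -1, L: -2, T: 4

Collect each base-dimension exponent across the product:
  M: −(0) − (1) + (0) − (0) = -1
  L: −(2) − (0) + (3) − (3) = -2
  T: −(-1) − (-2) + (0) − (-1) = 4
So the dimensions are [M⁻¹ L⁻² T⁴].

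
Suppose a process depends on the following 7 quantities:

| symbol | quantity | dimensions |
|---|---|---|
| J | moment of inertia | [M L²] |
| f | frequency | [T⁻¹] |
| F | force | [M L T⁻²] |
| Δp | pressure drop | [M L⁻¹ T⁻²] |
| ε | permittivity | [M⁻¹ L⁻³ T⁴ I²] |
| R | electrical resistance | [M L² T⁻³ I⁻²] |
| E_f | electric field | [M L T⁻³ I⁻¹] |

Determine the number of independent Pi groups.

There are 7 variables and 4 base dimensions (M, L, T, I).
The dimension matrix has rank 4.
Independent dimensionless groups: 7 − 4 = 3.

3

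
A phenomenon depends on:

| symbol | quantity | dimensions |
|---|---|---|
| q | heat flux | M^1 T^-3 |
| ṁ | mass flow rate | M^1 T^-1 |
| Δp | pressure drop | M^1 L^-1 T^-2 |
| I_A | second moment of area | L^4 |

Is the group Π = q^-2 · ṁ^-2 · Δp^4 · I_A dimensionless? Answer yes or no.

yes

Sum the exponent of each base dimension across the product:
  M: −2·[q]_M − 2·[ṁ]_M + 4·[Δp]_M + [I_A]_M = −2·(1) − 2·(1) + 4·(1) + (0) = 0
  L: −2·[q]_L − 2·[ṁ]_L + 4·[Δp]_L + [I_A]_L = −2·(0) − 2·(0) + 4·(-1) + (4) = 0
  T: −2·[q]_T − 2·[ṁ]_T + 4·[Δp]_T + [I_A]_T = −2·(-3) − 2·(-1) + 4·(-2) + (0) = 0
  Θ: −2·[q]_Θ − 2·[ṁ]_Θ + 4·[Δp]_Θ + [I_A]_Θ = −2·(0) − 2·(0) + 4·(0) + (0) = 0
All base exponents vanish — dimensionless.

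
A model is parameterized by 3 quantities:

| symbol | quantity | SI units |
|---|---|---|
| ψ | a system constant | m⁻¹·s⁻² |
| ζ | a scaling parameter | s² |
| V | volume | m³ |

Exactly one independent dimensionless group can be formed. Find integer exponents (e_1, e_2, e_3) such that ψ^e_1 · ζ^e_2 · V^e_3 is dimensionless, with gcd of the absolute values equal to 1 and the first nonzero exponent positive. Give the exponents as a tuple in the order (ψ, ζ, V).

(3, 3, 1)

L: e_1·(-1) + e_2·(0) + e_3·(3) = 0
T: e_1·(-2) + e_2·(2) + e_3·(0) = 0
Solving this homogeneous linear system for the smallest-integer solution (first nonzero entry positive) gives (3, 3, 1).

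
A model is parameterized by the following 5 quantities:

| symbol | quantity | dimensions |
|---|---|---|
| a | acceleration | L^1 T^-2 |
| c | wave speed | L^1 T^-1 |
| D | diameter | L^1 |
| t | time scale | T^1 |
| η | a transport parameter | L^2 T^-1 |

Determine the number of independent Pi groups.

There are 5 variables and 2 base dimensions (L, T).
The dimension matrix has rank 2.
Independent dimensionless groups: 5 − 2 = 3.

3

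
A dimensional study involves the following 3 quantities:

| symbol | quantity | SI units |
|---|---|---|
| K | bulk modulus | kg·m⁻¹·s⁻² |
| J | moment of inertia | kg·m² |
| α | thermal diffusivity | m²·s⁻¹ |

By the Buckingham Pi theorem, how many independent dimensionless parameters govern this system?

There are 3 variables and 3 base dimensions (M, L, T).
The dimension matrix has rank 3.
Independent dimensionless groups: 3 − 3 = 0.

0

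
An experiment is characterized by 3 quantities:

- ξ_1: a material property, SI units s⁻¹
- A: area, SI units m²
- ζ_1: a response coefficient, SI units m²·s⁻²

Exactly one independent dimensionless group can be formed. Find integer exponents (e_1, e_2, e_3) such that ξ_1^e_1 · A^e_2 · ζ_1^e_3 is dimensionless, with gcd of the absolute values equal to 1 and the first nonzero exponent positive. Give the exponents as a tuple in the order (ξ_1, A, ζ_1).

(2, 1, -1)

L: e_1·(0) + e_2·(2) + e_3·(2) = 0
T: e_1·(-1) + e_2·(0) + e_3·(-2) = 0
Solving this homogeneous linear system for the smallest-integer solution (first nonzero entry positive) gives (2, 1, -1).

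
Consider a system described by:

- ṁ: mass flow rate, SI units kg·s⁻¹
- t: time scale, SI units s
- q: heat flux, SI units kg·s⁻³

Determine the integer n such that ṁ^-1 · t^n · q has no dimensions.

2

Balance the T exponent: (1)·n from t, plus −(-1) + (-3) = -2 from the rest, must sum to zero.
n − 2 = 0, so n = 2.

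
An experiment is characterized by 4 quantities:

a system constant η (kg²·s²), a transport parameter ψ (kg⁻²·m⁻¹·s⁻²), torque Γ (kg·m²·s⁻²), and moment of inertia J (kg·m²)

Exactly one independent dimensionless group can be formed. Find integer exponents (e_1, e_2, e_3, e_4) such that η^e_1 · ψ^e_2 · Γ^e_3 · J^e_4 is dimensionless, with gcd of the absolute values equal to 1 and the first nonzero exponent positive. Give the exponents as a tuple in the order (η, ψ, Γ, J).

(3, 4, -1, 3)

M: e_1·(2) + e_2·(-2) + e_3·(1) + e_4·(1) = 0
L: e_1·(0) + e_2·(-1) + e_3·(2) + e_4·(2) = 0
T: e_1·(2) + e_2·(-2) + e_3·(-2) + e_4·(0) = 0
Solving this homogeneous linear system for the smallest-integer solution (first nonzero entry positive) gives (3, 4, -1, 3).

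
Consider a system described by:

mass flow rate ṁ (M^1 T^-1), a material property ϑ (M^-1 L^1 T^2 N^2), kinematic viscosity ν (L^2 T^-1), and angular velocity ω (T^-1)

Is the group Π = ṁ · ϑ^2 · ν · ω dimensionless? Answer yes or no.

Sum the exponent of each base dimension across the product:
  M: [ṁ]_M + 2·[ϑ]_M + [ν]_M + [ω]_M = (1) + 2·(-1) + (0) + (0) = -1
  L: [ṁ]_L + 2·[ϑ]_L + [ν]_L + [ω]_L = (0) + 2·(1) + (2) + (0) = 4
  T: [ṁ]_T + 2·[ϑ]_T + [ν]_T + [ω]_T = (-1) + 2·(2) + (-1) + (-1) = 1
  N: [ṁ]_N + 2·[ϑ]_N + [ν]_N + [ω]_N = (0) + 2·(2) + (0) + (0) = 4
Net dimensions [M⁻¹ L⁴ T N⁴] ≠ [1] — not dimensionless.

no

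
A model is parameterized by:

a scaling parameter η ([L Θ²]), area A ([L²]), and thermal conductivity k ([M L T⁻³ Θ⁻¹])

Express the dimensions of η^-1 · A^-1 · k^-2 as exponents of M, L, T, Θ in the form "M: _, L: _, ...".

Collect each base-dimension exponent across the product:
  M: −(0) − (0) − 2·(1) = -2
  L: −(1) − (2) − 2·(1) = -5
  T: −(0) − (0) − 2·(-3) = 6
  Θ: −(2) − (0) − 2·(-1) = 0
So the dimensions are [M⁻² L⁻⁵ T⁶].

M: -2, L: -5, T: 6, Θ: 0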